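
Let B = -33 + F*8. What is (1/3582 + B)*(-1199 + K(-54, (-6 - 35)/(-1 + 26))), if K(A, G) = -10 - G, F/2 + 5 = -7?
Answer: 12163382308/44775 ≈ 2.7166e+5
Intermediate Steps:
F = -24 (F = -10 + 2*(-7) = -10 - 14 = -24)
B = -225 (B = -33 - 24*8 = -33 - 192 = -225)
(1/3582 + B)*(-1199 + K(-54, (-6 - 35)/(-1 + 26))) = (1/3582 - 225)*(-1199 + (-10 - (-6 - 35)/(-1 + 26))) = (1/3582 - 225)*(-1199 + (-10 - (-41)/25)) = -805949*(-1199 + (-10 - (-41)/25))/3582 = -805949*(-1199 + (-10 - 1*(-41/25)))/3582 = -805949*(-1199 + (-10 + 41/25))/3582 = -805949*(-1199 - 209/25)/3582 = -805949/3582*(-30184/25) = 12163382308/44775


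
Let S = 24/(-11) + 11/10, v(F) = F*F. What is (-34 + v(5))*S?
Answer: 1071/110 ≈ 9.7364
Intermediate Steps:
v(F) = F²
S = -119/110 (S = 24*(-1/11) + 11*(⅒) = -24/11 + 11/10 = -119/110 ≈ -1.0818)
(-34 + v(5))*S = (-34 + 5²)*(-119/110) = (-34 + 25)*(-119/110) = -9*(-119/110) = 1071/110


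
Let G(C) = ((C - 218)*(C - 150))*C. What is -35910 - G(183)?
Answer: 175455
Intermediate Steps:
G(C) = C*(-218 + C)*(-150 + C) (G(C) = ((-218 + C)*(-150 + C))*C = C*(-218 + C)*(-150 + C))
-35910 - G(183) = -35910 - 183*(32700 + 183² - 368*183) = -35910 - 183*(32700 + 33489 - 67344) = -35910 - 183*(-1155) = -35910 - 1*(-211365) = -35910 + 211365 = 175455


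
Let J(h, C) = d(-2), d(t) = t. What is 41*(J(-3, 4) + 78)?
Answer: 3116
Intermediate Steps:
J(h, C) = -2
41*(J(-3, 4) + 78) = 41*(-2 + 78) = 41*76 = 3116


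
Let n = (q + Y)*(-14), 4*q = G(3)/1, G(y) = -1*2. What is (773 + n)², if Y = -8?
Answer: 795664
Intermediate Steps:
G(y) = -2
q = -½ (q = (-2/1)/4 = (-2*1)/4 = (¼)*(-2) = -½ ≈ -0.50000)
n = 119 (n = (-½ - 8)*(-14) = -17/2*(-14) = 119)
(773 + n)² = (773 + 119)² = 892² = 795664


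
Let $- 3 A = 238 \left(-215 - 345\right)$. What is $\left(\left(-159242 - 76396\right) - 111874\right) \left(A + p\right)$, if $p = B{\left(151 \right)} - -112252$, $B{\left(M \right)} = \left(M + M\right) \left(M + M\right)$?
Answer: $- \frac{258426603776}{3} \approx -8.6142 \cdot 10^{10}$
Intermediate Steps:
$B{\left(M \right)} = 4 M^{2}$ ($B{\left(M \right)} = 2 M 2 M = 4 M^{2}$)
$A = \frac{133280}{3}$ ($A = - \frac{238 \left(-215 - 345\right)}{3} = - \frac{238 \left(-560\right)}{3} = \left(- \frac{1}{3}\right) \left(-133280\right) = \frac{133280}{3} \approx 44427.0$)
$p = 203456$ ($p = 4 \cdot 151^{2} - -112252 = 4 \cdot 22801 + 112252 = 91204 + 112252 = 203456$)
$\left(\left(-159242 - 76396\right) - 111874\right) \left(A + p\right) = \left(\left(-159242 - 76396\right) - 111874\right) \left(\frac{133280}{3} + 203456\right) = \left(\left(-159242 - 76396\right) - 111874\right) \frac{743648}{3} = \left(-235638 - 111874\right) \frac{743648}{3} = \left(-347512\right) \frac{743648}{3} = - \frac{258426603776}{3}$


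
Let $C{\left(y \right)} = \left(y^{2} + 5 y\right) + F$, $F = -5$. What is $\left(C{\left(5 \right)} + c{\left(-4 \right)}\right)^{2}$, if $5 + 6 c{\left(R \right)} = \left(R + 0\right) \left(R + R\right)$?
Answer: $\frac{9801}{4} \approx 2450.3$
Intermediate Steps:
$C{\left(y \right)} = -5 + y^{2} + 5 y$ ($C{\left(y \right)} = \left(y^{2} + 5 y\right) - 5 = -5 + y^{2} + 5 y$)
$c{\left(R \right)} = - \frac{5}{6} + \frac{R^{2}}{3}$ ($c{\left(R \right)} = - \frac{5}{6} + \frac{\left(R + 0\right) \left(R + R\right)}{6} = - \frac{5}{6} + \frac{R 2 R}{6} = - \frac{5}{6} + \frac{2 R^{2}}{6} = - \frac{5}{6} + \frac{R^{2}}{3}$)
$\left(C{\left(5 \right)} + c{\left(-4 \right)}\right)^{2} = \left(\left(-5 + 5^{2} + 5 \cdot 5\right) - \left(\frac{5}{6} - \frac{\left(-4\right)^{2}}{3}\right)\right)^{2} = \left(\left(-5 + 25 + 25\right) + \left(- \frac{5}{6} + \frac{1}{3} \cdot 16\right)\right)^{2} = \left(45 + \left(- \frac{5}{6} + \frac{16}{3}\right)\right)^{2} = \left(45 + \frac{9}{2}\right)^{2} = \left(\frac{99}{2}\right)^{2} = \frac{9801}{4}$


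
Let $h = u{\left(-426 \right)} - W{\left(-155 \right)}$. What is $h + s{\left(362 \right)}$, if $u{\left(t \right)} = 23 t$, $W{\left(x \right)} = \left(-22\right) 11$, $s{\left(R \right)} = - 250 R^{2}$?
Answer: $-32770556$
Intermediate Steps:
$W{\left(x \right)} = -242$
$h = -9556$ ($h = 23 \left(-426\right) - -242 = -9798 + 242 = -9556$)
$h + s{\left(362 \right)} = -9556 - 250 \cdot 362^{2} = -9556 - 32761000 = -32770556$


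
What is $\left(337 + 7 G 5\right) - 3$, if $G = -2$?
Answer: $264$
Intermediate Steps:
$\left(337 + 7 G 5\right) - 3 = \left(337 + 7 \left(-2\right) 5\right) - 3 = \left(337 - 70\right) - 3 = 267 - 3 = 264$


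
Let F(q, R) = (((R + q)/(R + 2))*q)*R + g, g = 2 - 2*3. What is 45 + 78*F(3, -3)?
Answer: -267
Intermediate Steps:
g = -4 (g = 2 - 6 = -4)
F(q, R) = -4 + R*q*(R + q)/(2 + R) (F(q, R) = (((R + q)/(R + 2))*q)*R - 4 = (((R + q)/(2 + R))*q)*R - 4 = (q*(R + q)/(2 + R))*R - 4 = R*q*(R + q)/(2 + R) - 4 = -4 + R*q*(R + q)/(2 + R))
45 + 78*F(3, -3) = 45 + 78*((-8 - 4*(-3) - 3*3² + 3*(-3)²)/(2 - 3)) = 45 + 78*((-8 + 12 - 3*9 + 3*9)/(-1)) = 45 + 78*(-(-8 + 12 - 27 + 27)) = 45 + 78*(-1*4) = 45 + 78*(-4) = 45 - 312 = -267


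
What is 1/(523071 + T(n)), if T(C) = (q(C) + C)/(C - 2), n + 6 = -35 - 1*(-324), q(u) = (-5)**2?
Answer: 281/146983259 ≈ 1.9118e-6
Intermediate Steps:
q(u) = 25
n = 283 (n = -6 + (-35 - 1*(-324)) = -6 + (-35 + 324) = -6 + 289 = 283)
T(C) = (25 + C)/(-2 + C) (T(C) = (25 + C)/(C - 2) = (25 + C)/(-2 + C))
1/(523071 + T(n)) = 1/(523071 + (25 + 283)/(-2 + 283)) = 1/(523071 + 308/281) = 1/(146983259/281) = 281/146983259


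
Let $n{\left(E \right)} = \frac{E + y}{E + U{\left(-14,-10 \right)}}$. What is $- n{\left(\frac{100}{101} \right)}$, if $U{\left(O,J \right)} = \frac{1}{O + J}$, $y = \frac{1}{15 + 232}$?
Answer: $- \frac{595224}{567853} \approx -1.0482$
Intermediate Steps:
$y = \frac{1}{247} \approx 0.0040486$
$U{\left(O,J \right)} = \frac{1}{J + O}$
$n{\left(E \right)} = \frac{\frac{1}{247} + E}{- \frac{1}{24} + E}$ ($n{\left(E \right)} = \frac{E + \frac{1}{247}}{E + \frac{1}{-10 - 14}} = \frac{\frac{1}{247} + E}{E + \frac{1}{-24}} = \frac{\frac{1}{247} + E}{E - \frac{1}{24}} = \frac{\frac{1}{247} + E}{- \frac{1}{24} + E}$)
$- n{\left(\frac{100}{101} \right)} = - \frac{24 \left(1 + 247 \cdot \frac{100}{101}\right)}{247 \left(-1 + 24 \cdot \frac{100}{101}\right)} = - \frac{24 \left(1 + \frac{24700}{101}\right)}{247 \left(-1 + \frac{2400}{101}\right)} = - \frac{24 \cdot 24801}{247 \cdot \frac{2299}{101} \cdot 101} = - \frac{24 \cdot 101 \cdot 24801}{247 \cdot 2299 \cdot 101} = \left(-1\right) \frac{595224}{567853} = - \frac{595224}{567853}$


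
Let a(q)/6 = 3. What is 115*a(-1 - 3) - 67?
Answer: 2003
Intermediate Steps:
a(q) = 18 (a(q) = 6*3 = 18)
115*a(-1 - 3) - 67 = 115*18 - 67 = 2070 - 67 = 2003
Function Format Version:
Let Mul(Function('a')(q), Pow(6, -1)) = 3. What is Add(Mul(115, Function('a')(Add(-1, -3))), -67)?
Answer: 2003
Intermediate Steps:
Function('a')(q) = 18 (Function('a')(q) = Mul(6, 3) = 18)
Add(Mul(115, Function('a')(Add(-1, -3))), -67) = Add(Mul(115, 18), -67) = Add(2070, -67) = 2003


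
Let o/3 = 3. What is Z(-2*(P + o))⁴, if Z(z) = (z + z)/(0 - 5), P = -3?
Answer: 331776/625 ≈ 530.84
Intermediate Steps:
o = 9 (o = 3*3 = 9)
Z(z) = -2*z/5 (Z(z) = (2*z)/(-5) = (2*z)*(-⅕) = -2*z/5)
Z(-2*(P + o))⁴ = (-(-4)*(-3 + 9)/5)⁴ = (-(-4)*6/5)⁴ = (-⅖*(-12))⁴ = (24/5)⁴ = 331776/625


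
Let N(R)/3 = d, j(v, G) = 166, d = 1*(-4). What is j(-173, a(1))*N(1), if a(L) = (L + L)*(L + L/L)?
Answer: -1992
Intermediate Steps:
d = -4
a(L) = 2*L*(1 + L) (a(L) = (2*L)*(L + 1) = (2*L)*(1 + L) = 2*L*(1 + L))
N(R) = -12 (N(R) = 3*(-4) = -12)
j(-173, a(1))*N(1) = 166*(-12) = -1992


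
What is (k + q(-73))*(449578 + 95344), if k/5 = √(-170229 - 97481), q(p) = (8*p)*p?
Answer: 23231114704 + 2724610*I*√267710 ≈ 2.3231e+10 + 1.4097e+9*I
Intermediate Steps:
q(p) = 8*p²
k = 5*I*√267710 (k = 5*√(-170229 - 97481) = 5*√(-267710) = 5*(I*√267710) = 5*I*√267710 ≈ 2587.0*I)
(k + q(-73))*(449578 + 95344) = (5*I*√267710 + 8*(-73)²)*(449578 + 95344) = (5*I*√267710 + 8*5329)*544922 = (5*I*√267710 + 42632)*544922 = (42632 + 5*I*√267710)*544922 = 23231114704 + 2724610*I*√267710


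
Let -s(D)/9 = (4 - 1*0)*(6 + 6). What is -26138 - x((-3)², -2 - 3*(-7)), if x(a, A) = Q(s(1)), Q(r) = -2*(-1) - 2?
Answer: -26138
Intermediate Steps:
s(D) = -432 (s(D) = -9*(4 - 1*0)*(6 + 6) = -9*(4 + 0)*12 = -36*12 = -9*48 = -432)
Q(r) = 0 (Q(r) = 2 - 2 = 0)
x(a, A) = 0
-26138 - x((-3)², -2 - 3*(-7)) = -26138 - 1*0 = -26138 + 0 = -26138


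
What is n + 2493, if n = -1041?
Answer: 1452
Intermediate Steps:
n + 2493 = -1041 + 2493 = 1452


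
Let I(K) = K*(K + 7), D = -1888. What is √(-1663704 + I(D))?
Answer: 18*√5826 ≈ 1373.9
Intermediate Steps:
I(K) = K*(7 + K)
√(-1663704 + I(D)) = √(-1663704 - 1888*(7 - 1888)) = √(-1663704 - 1888*(-1881)) = √(-1663704 + 3551328) = √1887624 = 18*√5826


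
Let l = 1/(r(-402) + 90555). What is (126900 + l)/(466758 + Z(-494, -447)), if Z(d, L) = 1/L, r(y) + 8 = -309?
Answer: 5118687383847/18827330766350 ≈ 0.27188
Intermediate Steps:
r(y) = -317 (r(y) = -8 - 309 = -317)
l = 1/90238 (l = 1/(-317 + 90555) = 1/90238 ≈ 1.1082e-5)
(126900 + l)/(466758 + Z(-494, -447)) = (126900 + 1/90238)/(466758 + 1/(-447)) = 11451202201/(90238*(466758 - 1/447)) = 11451202201/(90238*(208640825/447)) = (11451202201/90238)*(447/208640825) = 5118687383847/18827330766350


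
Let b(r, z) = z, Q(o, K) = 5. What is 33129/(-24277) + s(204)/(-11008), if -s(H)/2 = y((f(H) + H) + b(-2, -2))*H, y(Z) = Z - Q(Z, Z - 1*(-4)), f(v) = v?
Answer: 450903423/33405152 ≈ 13.498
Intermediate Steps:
y(Z) = -5 + Z (y(Z) = Z - 1*5 = Z - 5 = -5 + Z)
s(H) = -2*H*(-7 + 2*H) (s(H) = -2*(-5 + ((H + H) - 2))*H = -2*(-5 + (2*H - 2))*H = -2*(-5 + (-2 + 2*H))*H = -2*(-7 + 2*H)*H = -2*H*(-7 + 2*H))
33129/(-24277) + s(204)/(-11008) = 33129/(-24277) + (2*204*(7 - 2*204))/(-11008) = 33129*(-1/24277) + (2*204*(7 - 408))*(-1/11008) = -33129/24277 + (2*204*(-401))*(-1/11008) = -33129/24277 - 163608*(-1/11008) = -33129/24277 + 20451/1376 = 450903423/33405152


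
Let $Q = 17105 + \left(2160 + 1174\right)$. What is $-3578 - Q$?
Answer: $-24017$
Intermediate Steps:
$Q = 20439$ ($Q = 17105 + 3334 = 20439$)
$-3578 - Q = -3578 - 20439 = -24017$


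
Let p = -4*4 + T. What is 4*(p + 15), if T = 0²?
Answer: -4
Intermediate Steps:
T = 0
p = -16 (p = -4*4 + 0 = -16 + 0 = -16)
4*(p + 15) = 4*(-16 + 15) = 4*(-1) = -4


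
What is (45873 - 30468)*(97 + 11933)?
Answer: 185322150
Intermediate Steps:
(45873 - 30468)*(97 + 11933) = 15405*12030 = 185322150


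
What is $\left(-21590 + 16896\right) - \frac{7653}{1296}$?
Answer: $- \frac{2030359}{432} \approx -4699.9$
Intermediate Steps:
$\left(-21590 + 16896\right) - \frac{7653}{1296} = -4694 - \frac{2551}{432} = - \frac{2030359}{432}$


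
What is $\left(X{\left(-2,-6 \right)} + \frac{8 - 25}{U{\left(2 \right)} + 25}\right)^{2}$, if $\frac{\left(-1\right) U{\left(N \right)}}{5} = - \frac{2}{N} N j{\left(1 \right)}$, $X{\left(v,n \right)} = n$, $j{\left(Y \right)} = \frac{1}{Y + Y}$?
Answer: $\frac{38809}{900} \approx 43.121$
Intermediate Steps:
$j{\left(Y \right)} = \frac{1}{2 Y}$
$U{\left(N \right)} = 5$ ($U{\left(N \right)} = - 5 - \frac{2}{N} N \frac{1}{2 \cdot 1} = - 5 \left(- 2 \cdot \frac{1}{2} \cdot 1\right) = - 5 \left(\left(-2\right) \frac{1}{2}\right) = \left(-5\right) \left(-1\right) = 5$)
$\left(X{\left(-2,-6 \right)} + \frac{8 - 25}{U{\left(2 \right)} + 25}\right)^{2} = \left(-6 + \frac{8 - 25}{5 + 25}\right)^{2} = \left(-6 - \frac{17}{30}\right)^{2} = \left(- \frac{197}{30}\right)^{2} = \frac{38809}{900}$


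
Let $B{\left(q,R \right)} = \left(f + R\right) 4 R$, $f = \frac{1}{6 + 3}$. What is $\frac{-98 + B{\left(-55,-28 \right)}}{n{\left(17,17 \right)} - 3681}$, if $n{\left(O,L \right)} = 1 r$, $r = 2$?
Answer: $- \frac{27230}{33111} \approx -0.82238$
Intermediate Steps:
$n{\left(O,L \right)} = 2$ ($n{\left(O,L \right)} = 1 \cdot 2 = 2$)
$f = \frac{1}{9} \approx 0.11111$
$B{\left(q,R \right)} = 4 R \left(\frac{1}{9} + R\right)$ ($B{\left(q,R \right)} = \left(\frac{1}{9} + R\right) 4 R = 4 R \left(\frac{1}{9} + R\right)$)
$\frac{-98 + B{\left(-55,-28 \right)}}{n{\left(17,17 \right)} - 3681} = \frac{-98 + \frac{4}{9} \left(-28\right) \left(1 + 9 \left(-28\right)\right)}{2 - 3681} = \frac{-98 + \frac{4}{9} \left(-28\right) \left(1 - 252\right)}{-3679} = \left(-98 + \frac{4}{9} \left(-28\right) \left(-251\right)\right) \left(- \frac{1}{3679}\right) = \left(-98 + \frac{28112}{9}\right) \left(- \frac{1}{3679}\right) = \frac{27230}{9} \left(- \frac{1}{3679}\right) = - \frac{27230}{33111}$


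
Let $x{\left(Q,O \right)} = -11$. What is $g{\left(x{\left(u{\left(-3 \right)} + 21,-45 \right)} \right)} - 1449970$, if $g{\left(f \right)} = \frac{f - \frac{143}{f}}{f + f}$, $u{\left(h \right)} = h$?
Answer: $- \frac{15949671}{11} \approx -1.45 \cdot 10^{6}$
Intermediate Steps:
$g{\left(f \right)} = \frac{f - \frac{143}{f}}{2 f}$
$g{\left(x{\left(u{\left(-3 \right)} + 21,-45 \right)} \right)} - 1449970 = \frac{-143 + \left(-11\right)^{2}}{2 \cdot 121} - 1449970 = \frac{1}{2} \cdot \frac{1}{121} \left(-143 + 121\right) - 1449970 = \frac{1}{2} \cdot \frac{1}{121} \left(-22\right) - 1449970 = - \frac{1}{11} - 1449970 = - \frac{15949671}{11}$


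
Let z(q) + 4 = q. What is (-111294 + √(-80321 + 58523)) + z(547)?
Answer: -110751 + 3*I*√2422 ≈ -1.1075e+5 + 147.64*I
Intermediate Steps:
z(q) = -4 + q
(-111294 + √(-80321 + 58523)) + z(547) = (-111294 + √(-80321 + 58523)) + (-4 + 547) = (-111294 + √(-21798)) + 543 = (-111294 + 3*I*√2422) + 543 = -110751 + 3*I*√2422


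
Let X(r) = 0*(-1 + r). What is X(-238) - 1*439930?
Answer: -439930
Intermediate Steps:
X(r) = 0
X(-238) - 1*439930 = 0 - 1*439930 = 0 - 439930 = -439930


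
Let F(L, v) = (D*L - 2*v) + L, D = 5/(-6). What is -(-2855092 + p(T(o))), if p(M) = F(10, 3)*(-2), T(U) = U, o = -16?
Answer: 8565250/3 ≈ 2.8551e+6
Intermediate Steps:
D = -⅚ (D = 5*(-⅙) = -⅚ ≈ -0.83333)
F(L, v) = -2*v + L/6 (F(L, v) = (-5*L/6 - 2*v) + L = (-2*v - 5*L/6) + L = -2*v + L/6)
p(M) = 26/3 (p(M) = (-2*3 + (⅙)*10)*(-2) = (-6 + 5/3)*(-2) = -13/3*(-2) = 26/3)
-(-2855092 + p(T(o))) = -(-2855092 + 26/3) = -1*(-8565250/3) = 8565250/3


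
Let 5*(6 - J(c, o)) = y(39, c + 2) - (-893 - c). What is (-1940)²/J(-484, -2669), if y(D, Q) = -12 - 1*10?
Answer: -18818000/357 ≈ -52712.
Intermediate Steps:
y(D, Q) = -22 (y(D, Q) = -12 - 10 = -22)
J(c, o) = -841/5 - c/5 (J(c, o) = 6 - (-22 - (-893 - c))/5 = 6 - (-22 + (893 + c))/5 = 6 - (871 + c)/5 = 6 + (-871/5 - c/5) = -841/5 - c/5)
(-1940)²/J(-484, -2669) = (-1940)²/(-841/5 - ⅕*(-484)) = 3763600/(-841/5 + 484/5) = 3763600/(-357/5) = 3763600*(-5/357) = -18818000/357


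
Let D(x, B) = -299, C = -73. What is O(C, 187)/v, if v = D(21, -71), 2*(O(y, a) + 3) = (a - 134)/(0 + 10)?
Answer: 7/5980 ≈ 0.0011706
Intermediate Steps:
O(y, a) = -97/10 + a/20 (O(y, a) = -3 + ((a - 134)/(0 + 10))/2 = -3 + ((-134 + a)/10)/2 = -3 + ((-134 + a)*(⅒))/2 = -3 + (-67/5 + a/10)/2 = -3 + (-67/10 + a/20) = -97/10 + a/20)
v = -299
O(C, 187)/v = (-97/10 + (1/20)*187)/(-299) = (-97/10 + 187/20)*(-1/299) = -7/20*(-1/299) = 7/5980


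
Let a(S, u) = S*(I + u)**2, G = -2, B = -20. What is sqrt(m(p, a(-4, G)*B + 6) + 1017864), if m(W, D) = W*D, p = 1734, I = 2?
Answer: 6*sqrt(28563) ≈ 1014.0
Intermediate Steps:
a(S, u) = S*(2 + u)**2
m(W, D) = D*W
sqrt(m(p, a(-4, G)*B + 6) + 1017864) = sqrt((-4*(2 - 2)**2*(-20) + 6)*1734 + 1017864) = sqrt((-4*0**2*(-20) + 6)*1734 + 1017864) = sqrt((-4*0*(-20) + 6)*1734 + 1017864) = sqrt((0*(-20) + 6)*1734 + 1017864) = sqrt((0 + 6)*1734 + 1017864) = sqrt(6*1734 + 1017864) = sqrt(10404 + 1017864) = sqrt(1028268) = 6*sqrt(28563)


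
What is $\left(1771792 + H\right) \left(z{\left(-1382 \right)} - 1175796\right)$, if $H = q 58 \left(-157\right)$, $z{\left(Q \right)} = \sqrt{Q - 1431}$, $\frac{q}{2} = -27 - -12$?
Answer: $-2404469897712 + 2044972 i \sqrt{2813} \approx -2.4045 \cdot 10^{12} + 1.0846 \cdot 10^{8} i$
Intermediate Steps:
$q = -30$ ($q = 2 \left(-27 - -12\right) = 2 \left(-27 + 12\right) = 2 \left(-15\right) = -30$)
$z{\left(Q \right)} = \sqrt{-1431 + Q}$
$H = 273180$ ($H = \left(-30\right) 58 \left(-157\right) = \left(-1740\right) \left(-157\right) = 273180$)
$\left(1771792 + H\right) \left(z{\left(-1382 \right)} - 1175796\right) = \left(1771792 + 273180\right) \left(\sqrt{-1431 - 1382} - 1175796\right) = 2044972 \left(\sqrt{-2813} - 1175796\right) = 2044972 \left(i \sqrt{2813} - 1175796\right) = 2044972 \left(-1175796 + i \sqrt{2813}\right) = -2404469897712 + 2044972 i \sqrt{2813}$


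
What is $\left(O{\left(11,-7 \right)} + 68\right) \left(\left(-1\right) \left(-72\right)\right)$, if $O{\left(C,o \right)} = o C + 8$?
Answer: $-72$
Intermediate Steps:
$O{\left(C,o \right)} = 8 + C o$ ($O{\left(C,o \right)} = C o + 8 = 8 + C o$)
$\left(O{\left(11,-7 \right)} + 68\right) \left(\left(-1\right) \left(-72\right)\right) = \left(\left(8 + 11 \left(-7\right)\right) + 68\right) \left(\left(-1\right) \left(-72\right)\right) = \left(\left(8 - 77\right) + 68\right) 72 = \left(-69 + 68\right) 72 = \left(-1\right) 72 = -72$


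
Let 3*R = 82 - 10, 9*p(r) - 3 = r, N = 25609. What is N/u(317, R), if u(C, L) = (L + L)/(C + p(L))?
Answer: 512180/3 ≈ 1.7073e+5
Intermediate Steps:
p(r) = ⅓ + r/9
R = 24 (R = (82 - 10)/3 = (⅓)*72 = 24)
u(C, L) = 2*L/(⅓ + C + L/9) (u(C, L) = (L + L)/(C + (⅓ + L/9)) = (2*L)/(⅓ + C + L/9) = 2*L/(⅓ + C + L/9))
N/u(317, R) = 25609/((18*24/(3 + 24 + 9*317))) = 25609/((18*24/(3 + 24 + 2853))) = 25609/((18*24/2880)) = 25609/((18*24*(1/2880))) = 25609/(3/20) = 25609*(20/3) = 512180/3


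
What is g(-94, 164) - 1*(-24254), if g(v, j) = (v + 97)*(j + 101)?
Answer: 25049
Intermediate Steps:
g(v, j) = (97 + v)*(101 + j)
g(-94, 164) - 1*(-24254) = (9797 + 97*164 + 101*(-94) + 164*(-94)) - 1*(-24254) = (9797 + 15908 - 9494 - 15416) + 24254 = 795 + 24254 = 25049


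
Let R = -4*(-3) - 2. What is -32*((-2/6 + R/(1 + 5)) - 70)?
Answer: 6592/3 ≈ 2197.3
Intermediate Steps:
R = 10 (R = 12 - 2 = 10)
-32*((-2/6 + R/(1 + 5)) - 70) = -32*((-2/6 + 10/(1 + 5)) - 70) = -32*((-2*⅙ + 10/6) - 70) = -32*((-⅓ + 10*(⅙)) - 70) = -32*((-⅓ + 5/3) - 70) = -32*(4/3 - 70) = -32*(-206/3) = 6592/3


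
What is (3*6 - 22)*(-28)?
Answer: 112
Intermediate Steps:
(3*6 - 22)*(-28) = (18 - 22)*(-28) = -4*(-28) = 112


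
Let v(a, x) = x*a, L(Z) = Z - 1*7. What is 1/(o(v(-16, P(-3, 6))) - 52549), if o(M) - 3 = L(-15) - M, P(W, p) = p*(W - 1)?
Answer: -1/52952 ≈ -1.8885e-5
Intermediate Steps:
L(Z) = -7 + Z (L(Z) = Z - 7 = -7 + Z)
P(W, p) = p*(-1 + W)
v(a, x) = a*x
o(M) = -19 - M (o(M) = 3 + ((-7 - 15) - M) = 3 + (-22 - M) = -19 - M)
1/(o(v(-16, P(-3, 6))) - 52549) = 1/((-19 - (-16)*6*(-1 - 3)) - 52549) = 1/((-19 - (-16)*6*(-4)) - 52549) = 1/((-19 - (-16)*(-24)) - 52549) = 1/((-19 - 1*384) - 52549) = 1/((-19 - 384) - 52549) = 1/(-403 - 52549) = 1/(-52952) = -1/52952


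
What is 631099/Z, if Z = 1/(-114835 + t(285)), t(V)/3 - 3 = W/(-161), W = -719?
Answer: -1666536728153/23 ≈ -7.2458e+10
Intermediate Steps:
t(V) = 3606/161 (t(V) = 9 + 3*(-719/(-161)) = 9 + 3*(-719*(-1/161)) = 9 + 3*(719/161) = 9 + 2157/161 = 3606/161)
Z = -161/18484829 (Z = 1/(-114835 + 3606/161) = 1/(-18484829/161) = -161/18484829 ≈ -8.7098e-6)
631099/Z = 631099/(-161/18484829) = 631099*(-18484829/161) = -1666536728153/23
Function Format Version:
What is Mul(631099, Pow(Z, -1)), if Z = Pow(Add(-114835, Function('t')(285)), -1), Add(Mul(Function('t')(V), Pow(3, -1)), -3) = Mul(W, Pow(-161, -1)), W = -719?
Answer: Rational(-1666536728153, 23) ≈ -7.2458e+10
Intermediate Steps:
Function('t')(V) = Rational(3606, 161) (Function('t')(V) = Add(9, Mul(3, Mul(-719, Pow(-161, -1)))) = Add(9, Mul(3, Mul(-719, Rational(-1, 161)))) = Add(9, Mul(3, Rational(719, 161))) = Add(9, Rational(2157, 161)) = Rational(3606, 161))
Z = Rational(-161, 18484829) (Z = Pow(Add(-114835, Rational(3606, 161)), -1) = Pow(Rational(-18484829, 161), -1) = Rational(-161, 18484829) ≈ -8.7098e-6)
Mul(631099, Pow(Z, -1)) = Mul(631099, Pow(Rational(-161, 18484829), -1)) = Mul(631099, Rational(-18484829, 161)) = Rational(-1666536728153, 23)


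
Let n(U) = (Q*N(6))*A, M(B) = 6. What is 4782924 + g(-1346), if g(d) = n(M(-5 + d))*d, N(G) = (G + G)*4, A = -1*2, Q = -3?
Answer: 4395276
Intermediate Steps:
A = -2
N(G) = 8*G (N(G) = (2*G)*4 = 8*G)
n(U) = 288 (n(U) = -24*6*(-2) = -3*48*(-2) = -144*(-2) = 288)
g(d) = 288*d
4782924 + g(-1346) = 4782924 + 288*(-1346) = 4782924 - 387648 = 4395276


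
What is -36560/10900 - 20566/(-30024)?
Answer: -21837701/8181540 ≈ -2.6691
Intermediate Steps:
-36560/10900 - 20566/(-30024) = -36560*1/10900 - 20566*(-1/30024) = -1828/545 + 10283/15012 = -21837701/8181540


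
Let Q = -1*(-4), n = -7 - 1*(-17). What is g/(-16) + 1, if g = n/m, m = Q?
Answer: 27/32 ≈ 0.84375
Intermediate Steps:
n = 10 (n = -7 + 17 = 10)
Q = 4
m = 4
g = 5/2 (g = 10/4 = 10*(1/4) = 5/2 ≈ 2.5000)
g/(-16) + 1 = (5/2)/(-16) + 1 = -1/16*5/2 + 1 = -5/32 + 1 = 27/32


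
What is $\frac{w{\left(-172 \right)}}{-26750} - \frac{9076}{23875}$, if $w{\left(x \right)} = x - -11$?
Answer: $- \frac{1911513}{5109250} \approx -0.37413$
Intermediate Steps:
$w{\left(x \right)} = 11 + x$ ($w{\left(x \right)} = x + 11 = 11 + x$)
$\frac{w{\left(-172 \right)}}{-26750} - \frac{9076}{23875} = \frac{11 - 172}{-26750} - \frac{9076}{23875} = \left(-161\right) \left(- \frac{1}{26750}\right) - \frac{9076}{23875} = \frac{161}{26750} - \frac{9076}{23875} = - \frac{1911513}{5109250}$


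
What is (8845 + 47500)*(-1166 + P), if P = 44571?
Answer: 2445654725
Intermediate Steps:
(8845 + 47500)*(-1166 + P) = (8845 + 47500)*(-1166 + 44571) = 56345*43405 = 2445654725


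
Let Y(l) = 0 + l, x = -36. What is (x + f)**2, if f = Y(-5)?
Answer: 1681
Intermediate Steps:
Y(l) = l
f = -5
(x + f)**2 = (-36 - 5)**2 = (-41)**2 = 1681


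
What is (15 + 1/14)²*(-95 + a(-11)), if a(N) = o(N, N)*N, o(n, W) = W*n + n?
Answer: -58099905/196 ≈ -2.9643e+5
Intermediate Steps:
o(n, W) = n + W*n
a(N) = N²*(1 + N) (a(N) = (N*(1 + N))*N = N²*(1 + N))
(15 + 1/14)²*(-95 + a(-11)) = (15 + 1/14)²*(-95 + (-11)²*(1 - 11)) = (15 + 1/14)²*(-95 + 121*(-10)) = (211/14)²*(-95 - 1210) = (44521/196)*(-1305) = -58099905/196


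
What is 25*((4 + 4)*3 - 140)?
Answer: -2900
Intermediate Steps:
25*((4 + 4)*3 - 140) = 25*(8*3 - 140) = 25*(24 - 140) = 25*(-116) = -2900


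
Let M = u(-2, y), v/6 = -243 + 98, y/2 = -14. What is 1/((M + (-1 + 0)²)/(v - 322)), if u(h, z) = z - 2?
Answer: 1192/29 ≈ 41.103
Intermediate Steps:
y = -28 (y = 2*(-14) = -28)
u(h, z) = -2 + z
v = -870 (v = 6*(-243 + 98) = 6*(-145) = -870)
M = -30 (M = -2 - 28 = -30)
1/((M + (-1 + 0)²)/(v - 322)) = 1/((-30 + (-1 + 0)²)/(-870 - 322)) = 1/((-30 + (-1)²)/(-1192)) = 1/((-30 + 1)*(-1/1192)) = 1/(-29*(-1/1192)) = 1/(29/1192) = 1192/29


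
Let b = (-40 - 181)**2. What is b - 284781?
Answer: -235940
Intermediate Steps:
b = 48841 (b = (-221)**2 = 48841)
b - 284781 = 48841 - 284781 = -235940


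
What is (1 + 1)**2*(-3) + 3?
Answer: -9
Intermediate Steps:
(1 + 1)**2*(-3) + 3 = 2**2*(-3) + 3 = 4*(-3) + 3 = -12 + 3 = -9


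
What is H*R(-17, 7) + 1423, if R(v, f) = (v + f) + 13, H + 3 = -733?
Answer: -785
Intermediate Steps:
H = -736 (H = -3 - 733 = -736)
R(v, f) = 13 + f + v (R(v, f) = (f + v) + 13 = 13 + f + v)
H*R(-17, 7) + 1423 = -736*(13 + 7 - 17) + 1423 = -736*3 + 1423 = -2208 + 1423 = -785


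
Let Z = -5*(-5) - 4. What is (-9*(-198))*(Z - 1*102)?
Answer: -144342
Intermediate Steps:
Z = 21 (Z = 25 - 4 = 21)
(-9*(-198))*(Z - 1*102) = (-9*(-198))*(21 - 1*102) = 1782*(21 - 102) = 1782*(-81) = -144342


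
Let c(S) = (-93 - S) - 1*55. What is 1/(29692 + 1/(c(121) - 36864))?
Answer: 37133/1102553035 ≈ 3.3679e-5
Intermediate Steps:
c(S) = -148 - S (c(S) = (-93 - S) - 55 = -148 - S)
1/(29692 + 1/(c(121) - 36864)) = 1/(29692 + 1/((-148 - 1*121) - 36864)) = 1/(29692 + 1/((-148 - 121) - 36864)) = 1/(29692 + 1/(-269 - 36864)) = 1/(29692 + 1/(-37133)) = 1/(29692 - 1/37133) = 1/(1102553035/37133) = 37133/1102553035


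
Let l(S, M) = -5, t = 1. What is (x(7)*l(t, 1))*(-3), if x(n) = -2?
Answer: -30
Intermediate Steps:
(x(7)*l(t, 1))*(-3) = -2*(-5)*(-3) = 10*(-3) = -30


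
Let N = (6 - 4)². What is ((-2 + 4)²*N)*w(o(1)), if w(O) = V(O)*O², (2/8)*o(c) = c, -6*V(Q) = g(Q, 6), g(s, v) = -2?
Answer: 256/3 ≈ 85.333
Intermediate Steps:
V(Q) = ⅓ (V(Q) = -⅙*(-2) = ⅓)
o(c) = 4*c
w(O) = O²/3
N = 4 (N = 2² = 4)
((-2 + 4)²*N)*w(o(1)) = ((-2 + 4)²*4)*((4*1)²/3) = (2²*4)*((⅓)*4²) = (4*4)*((⅓)*16) = 16*(16/3) = 256/3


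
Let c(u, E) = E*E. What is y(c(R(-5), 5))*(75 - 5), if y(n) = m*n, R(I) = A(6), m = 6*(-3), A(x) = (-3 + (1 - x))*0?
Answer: -31500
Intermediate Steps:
A(x) = 0 (A(x) = (-2 - x)*0 = 0)
m = -18
R(I) = 0
c(u, E) = E**2
y(n) = -18*n
y(c(R(-5), 5))*(75 - 5) = (-18*5**2)*(75 - 5) = -18*25*70 = -450*70 = -31500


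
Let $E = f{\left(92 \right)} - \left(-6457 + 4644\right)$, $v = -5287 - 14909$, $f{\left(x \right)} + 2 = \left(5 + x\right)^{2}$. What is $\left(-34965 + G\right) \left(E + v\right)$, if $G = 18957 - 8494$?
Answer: $219929952$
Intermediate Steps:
$f{\left(x \right)} = -2 + \left(5 + x\right)^{2}$
$v = -20196$ ($v = -5287 - 14909 = -20196$)
$G = 10463$
$E = 11220$ ($E = \left(-2 + \left(5 + 92\right)^{2}\right) - \left(-6457 + 4644\right) = \left(-2 + 97^{2}\right) - -1813 = \left(-2 + 9409\right) + 1813 = 9407 + 1813 = 11220$)
$\left(-34965 + G\right) \left(E + v\right) = \left(-34965 + 10463\right) \left(11220 - 20196\right) = \left(-24502\right) \left(-8976\right) = 219929952$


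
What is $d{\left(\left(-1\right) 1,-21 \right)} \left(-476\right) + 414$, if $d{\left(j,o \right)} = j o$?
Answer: $-9582$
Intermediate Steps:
$d{\left(\left(-1\right) 1,-21 \right)} \left(-476\right) + 414 = \left(-1\right) 1 \left(-21\right) \left(-476\right) + 414 = \left(-1\right) \left(-21\right) \left(-476\right) + 414 = 21 \left(-476\right) + 414 = -9996 + 414 = -9582$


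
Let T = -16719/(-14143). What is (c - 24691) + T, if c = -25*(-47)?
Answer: -332570069/14143 ≈ -23515.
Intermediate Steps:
c = 1175
T = 16719/14143 (T = -16719*(-1/14143) = 16719/14143 ≈ 1.1821)
(c - 24691) + T = (1175 - 24691) + 16719/14143 = -23516 + 16719/14143 = -332570069/14143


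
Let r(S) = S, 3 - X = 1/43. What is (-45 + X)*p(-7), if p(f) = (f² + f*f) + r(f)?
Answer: -164437/43 ≈ -3824.1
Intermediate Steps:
X = 128/43 (X = 3 - 1/43 = 128/43 ≈ 2.9767)
p(f) = f + 2*f² (p(f) = (f² + f*f) + f = (f² + f²) + f = 2*f² + f = f + 2*f²)
(-45 + X)*p(-7) = (-45 + 128/43)*(-7*(1 + 2*(-7))) = -(-12649)*(1 - 14)/43 = -(-12649)*(-13)/43 = -1807/43*91 = -164437/43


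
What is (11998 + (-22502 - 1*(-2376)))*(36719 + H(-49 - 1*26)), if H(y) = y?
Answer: -297842432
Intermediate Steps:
(11998 + (-22502 - 1*(-2376)))*(36719 + H(-49 - 1*26)) = (11998 + (-22502 - 1*(-2376)))*(36719 + (-49 - 1*26)) = (11998 + (-22502 + 2376))*(36719 + (-49 - 26)) = (11998 - 20126)*(36719 - 75) = -8128*36644 = -297842432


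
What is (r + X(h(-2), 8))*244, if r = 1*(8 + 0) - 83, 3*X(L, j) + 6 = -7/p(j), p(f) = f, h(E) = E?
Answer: -113155/6 ≈ -18859.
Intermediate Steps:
X(L, j) = -2 - 7/(3*j) (X(L, j) = -2 + (-7/j)/3 = -2 - 7/(3*j))
r = -75 (r = 1*8 - 83 = 8 - 83 = -75)
(r + X(h(-2), 8))*244 = (-75 + (-2 - 7/3/8))*244 = (-75 + (-2 - 7/3*⅛))*244 = (-75 + (-2 - 7/24))*244 = (-75 - 55/24)*244 = -1855/24*244 = -113155/6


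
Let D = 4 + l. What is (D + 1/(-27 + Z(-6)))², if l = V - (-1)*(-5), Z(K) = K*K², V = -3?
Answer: 946729/59049 ≈ 16.033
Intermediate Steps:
Z(K) = K³
l = -8 (l = -3 - (-1)*(-5) = -3 - 1*5 = -3 - 5 = -8)
D = -4 (D = 4 - 8 = -4)
(D + 1/(-27 + Z(-6)))² = (-4 + 1/(-27 + (-6)³))² = (-4 + 1/(-27 - 216))² = (-4 + 1/(-243))² = (-4 - 1/243)² = (-973/243)² = 946729/59049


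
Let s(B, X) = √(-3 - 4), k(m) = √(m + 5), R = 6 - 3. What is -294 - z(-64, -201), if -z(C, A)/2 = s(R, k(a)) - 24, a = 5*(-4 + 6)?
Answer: -342 + 2*I*√7 ≈ -342.0 + 5.2915*I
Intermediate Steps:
R = 3
a = 10 (a = 5*2 = 10)
k(m) = √(5 + m)
s(B, X) = I*√7 (s(B, X) = √(-7) = I*√7)
z(C, A) = 48 - 2*I*√7 (z(C, A) = -2*(I*√7 - 24) = -2*(-24 + I*√7) = 48 - 2*I*√7)
-294 - z(-64, -201) = -294 - (48 - 2*I*√7) = -294 + (-48 + 2*I*√7) = -342 + 2*I*√7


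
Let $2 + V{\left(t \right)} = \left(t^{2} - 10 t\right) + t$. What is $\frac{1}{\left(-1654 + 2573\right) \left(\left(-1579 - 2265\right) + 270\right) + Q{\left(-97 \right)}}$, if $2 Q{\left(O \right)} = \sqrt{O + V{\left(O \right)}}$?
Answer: $- \frac{13138024}{43151918645961} - \frac{2 \sqrt{10183}}{43151918645961} \approx -3.0446 \cdot 10^{-7}$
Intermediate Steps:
$V{\left(t \right)} = -2 + t^{2} - 9 t$ ($V{\left(t \right)} = -2 + \left(\left(t^{2} - 10 t\right) + t\right) = -2 + \left(t^{2} - 9 t\right) = -2 + t^{2} - 9 t$)
$Q{\left(O \right)} = \frac{\sqrt{-2 + O^{2} - 8 O}}{2}$ ($Q{\left(O \right)} = \frac{\sqrt{O - \left(2 - O^{2} + 9 O\right)}}{2} = \frac{\sqrt{-2 + O^{2} - 8 O}}{2}$)
$\frac{1}{\left(-1654 + 2573\right) \left(\left(-1579 - 2265\right) + 270\right) + Q{\left(-97 \right)}} = \frac{1}{\left(-1654 + 2573\right) \left(\left(-1579 - 2265\right) + 270\right) + \frac{\sqrt{-2 + \left(-97\right)^{2} - -776}}{2}} = \frac{1}{919 \left(-3844 + 270\right) + \frac{\sqrt{-2 + 9409 + 776}}{2}} = \frac{1}{919 \left(-3574\right) + \frac{\sqrt{10183}}{2}} = \frac{1}{-3284506 + \frac{\sqrt{10183}}{2}}$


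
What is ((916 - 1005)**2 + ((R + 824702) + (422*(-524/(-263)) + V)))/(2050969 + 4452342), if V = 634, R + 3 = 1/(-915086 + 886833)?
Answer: 6197773873027/48323106014629 ≈ 0.12826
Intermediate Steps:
R = -84760/28253 (R = -3 + 1/(-915086 + 886833) = -3 + 1/(-28253) = -3 - 1/28253 = -84760/28253 ≈ -3.0000)
((916 - 1005)**2 + ((R + 824702) + (422*(-524/(-263)) + V)))/(2050969 + 4452342) = ((916 - 1005)**2 + ((-84760/28253 + 824702) + (422*(-524/(-263)) + 634)))/(2050969 + 4452342) = ((-89)**2 + (23300220846/28253 + (422*(-524*(-1/263)) + 634)))/6503311 = (7921 + (23300220846/28253 + (422*(524/263) + 634)))*(1/6503311) = (7921 + (23300220846/28253 + (221128/263 + 634)))*(1/6503311) = (7921 + (23300220846/28253 + 387870/263))*(1/6503311) = (7921 + 6138916573608/7430539)*(1/6503311) = (6197773873027/7430539)*(1/6503311) = 6197773873027/48323106014629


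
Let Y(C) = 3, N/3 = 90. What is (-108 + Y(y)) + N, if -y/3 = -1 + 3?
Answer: 165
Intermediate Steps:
N = 270 (N = 3*90 = 270)
y = -6 (y = -3*(-1 + 3) = -3*2 = -6)
(-108 + Y(y)) + N = (-108 + 3) + 270 = -105 + 270 = 165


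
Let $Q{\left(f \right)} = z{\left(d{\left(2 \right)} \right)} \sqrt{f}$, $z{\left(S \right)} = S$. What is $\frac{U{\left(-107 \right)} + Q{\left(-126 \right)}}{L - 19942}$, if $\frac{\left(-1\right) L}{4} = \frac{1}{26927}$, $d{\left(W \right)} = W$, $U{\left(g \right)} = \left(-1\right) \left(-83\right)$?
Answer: $- \frac{2234941}{536978238} - \frac{26927 i \sqrt{14}}{89496373} \approx -0.0041621 - 0.0011258 i$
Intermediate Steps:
$U{\left(g \right)} = 83$
$L = - \frac{4}{26927} \approx -0.00014855$
$Q{\left(f \right)} = 2 \sqrt{f}$
$\frac{U{\left(-107 \right)} + Q{\left(-126 \right)}}{L - 19942} = \frac{83 + 2 \sqrt{-126}}{- \frac{4}{26927} - 19942} = \frac{83 + 2 \cdot 3 i \sqrt{14}}{- \frac{536978238}{26927}} = \left(83 + 6 i \sqrt{14}\right) \left(- \frac{26927}{536978238}\right) = - \frac{2234941}{536978238} - \frac{26927 i \sqrt{14}}{89496373}$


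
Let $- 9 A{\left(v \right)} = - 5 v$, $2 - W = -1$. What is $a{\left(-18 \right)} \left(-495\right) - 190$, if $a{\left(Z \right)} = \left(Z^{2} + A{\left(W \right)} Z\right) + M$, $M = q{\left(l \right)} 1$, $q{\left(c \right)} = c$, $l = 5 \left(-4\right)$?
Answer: $-135820$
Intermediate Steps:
$W = 3$ ($W = 2 - -1 = 2 + 1 = 3$)
$l = -20$
$A{\left(v \right)} = \frac{5 v}{9}$ ($A{\left(v \right)} = - \frac{\left(-5\right) v}{9} = \frac{5 v}{9}$)
$M = -20$ ($M = \left(-20\right) 1 = -20$)
$a{\left(Z \right)} = -20 + Z^{2} + \frac{5 Z}{3}$ ($a{\left(Z \right)} = \left(Z^{2} + \frac{5}{9} \cdot 3 Z\right) - 20 = \left(Z^{2} + \frac{5 Z}{3}\right) - 20 = -20 + Z^{2} + \frac{5 Z}{3}$)
$a{\left(-18 \right)} \left(-495\right) - 190 = \left(-20 + \left(-18\right)^{2} + \frac{5}{3} \left(-18\right)\right) \left(-495\right) - 190 = \left(-20 + 324 - 30\right) \left(-495\right) - 190 = 274 \left(-495\right) - 190 = -135630 - 190 = -135820$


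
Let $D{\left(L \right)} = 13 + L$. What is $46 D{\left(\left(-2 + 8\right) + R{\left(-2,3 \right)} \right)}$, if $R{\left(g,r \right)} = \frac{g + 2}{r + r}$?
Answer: $874$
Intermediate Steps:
$R{\left(g,r \right)} = \frac{2 + g}{2 r}$
$46 D{\left(\left(-2 + 8\right) + R{\left(-2,3 \right)} \right)} = 46 \left(13 + \left(\left(-2 + 8\right) + \frac{2 - 2}{2 \cdot 3}\right)\right) = 46 \left(13 + \left(6 + \frac{1}{2} \cdot \frac{1}{3} \cdot 0\right)\right) = 46 \left(13 + \left(6 + 0\right)\right) = 46 \left(13 + 6\right) = 46 \cdot 19 = 874$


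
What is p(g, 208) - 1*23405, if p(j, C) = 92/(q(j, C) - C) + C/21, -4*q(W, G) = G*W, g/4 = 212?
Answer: -604622895/25844 ≈ -23395.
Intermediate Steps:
g = 848 (g = 4*212 = 848)
q(W, G) = -G*W/4
p(j, C) = 92/(-C - C*j/4) + C/21 (p(j, C) = 92/(-C*j/4 - C) + C/21 = 92/(-C - C*j/4) + C*(1/21) = 92/(-C - C*j/4) + C/21)
p(g, 208) - 1*23405 = (1/21)*(-7728 + 4*208² + 848*208²)/(208*(4 + 848)) - 1*23405 = (1/21)*(1/208)*(-7728 + 4*43264 + 848*43264)/852 - 23405 = (1/21)*(1/208)*(1/852)*(-7728 + 173056 + 36687872) - 23405 = (1/21)*(1/208)*(1/852)*36853200 - 23405 = 255925/25844 - 23405 = -604622895/25844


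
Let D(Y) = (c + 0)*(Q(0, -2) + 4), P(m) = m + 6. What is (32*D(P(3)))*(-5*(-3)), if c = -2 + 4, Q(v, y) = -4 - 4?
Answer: -3840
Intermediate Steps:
P(m) = 6 + m
Q(v, y) = -8
c = 2
D(Y) = -8 (D(Y) = (2 + 0)*(-8 + 4) = 2*(-4) = -8)
(32*D(P(3)))*(-5*(-3)) = (32*(-8))*(-5*(-3)) = -256*15 = -3840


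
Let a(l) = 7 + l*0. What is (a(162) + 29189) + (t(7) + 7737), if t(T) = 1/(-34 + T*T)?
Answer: 553996/15 ≈ 36933.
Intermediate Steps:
a(l) = 7 (a(l) = 7 + 0 = 7)
t(T) = 1/(-34 + T²)
(a(162) + 29189) + (t(7) + 7737) = (7 + 29189) + (1/(-34 + 7²) + 7737) = 29196 + (1/(-34 + 49) + 7737) = 29196 + (1/15 + 7737) = 29196 + 116056/15 = 553996/15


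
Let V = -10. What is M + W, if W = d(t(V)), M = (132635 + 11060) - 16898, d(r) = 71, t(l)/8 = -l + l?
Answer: 126868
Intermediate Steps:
t(l) = 0 (t(l) = 8*(-l + l) = 8*0 = 0)
M = 126797 (M = 143695 - 16898 = 126797)
W = 71
M + W = 126797 + 71 = 126868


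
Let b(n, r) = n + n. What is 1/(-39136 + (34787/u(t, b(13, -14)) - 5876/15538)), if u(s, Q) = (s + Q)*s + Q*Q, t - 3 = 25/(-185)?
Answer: -8069287388/315432696558437 ≈ -2.5582e-5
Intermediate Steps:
b(n, r) = 2*n
t = 106/37 (t = 3 + 25/(-185) = 3 + 25*(-1/185) = 3 - 5/37 = 106/37 ≈ 2.8649)
u(s, Q) = Q² + s*(Q + s) (u(s, Q) = (Q + s)*s + Q² = s*(Q + s) + Q² = Q² + s*(Q + s))
1/(-39136 + (34787/u(t, b(13, -14)) - 5876/15538)) = 1/(-39136 + (34787/((2*13)² + (106/37)² + (2*13)*(106/37)) - 5876/15538)) = 1/(-39136 + (34787/(26² + 11236/1369 + 26*(106/37)) - 5876*1/15538)) = 1/(-39136 + (34787/(676 + 11236/1369 + 2756/37) - 2938/7769)) = 1/(-39136 + (34787/(1038652/1369) - 2938/7769)) = 1/(-39136 + (34787*(1369/1038652) - 2938/7769)) = 1/(-39136 + (47623403/1038652 - 2938/7769)) = 1/(-39136 + 366934658331/8069287388) = 1/(-315432696558437/8069287388) = -8069287388/315432696558437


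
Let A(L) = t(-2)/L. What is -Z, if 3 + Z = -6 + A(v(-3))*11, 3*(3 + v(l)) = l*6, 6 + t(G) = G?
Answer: -7/9 ≈ -0.77778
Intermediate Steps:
t(G) = -6 + G
v(l) = -3 + 2*l (v(l) = -3 + (l*6)/3 = -3 + (6*l)/3 = -3 + 2*l)
A(L) = -8/L (A(L) = (-6 - 2)/L = -8/L)
Z = 7/9 (Z = -3 + (-6 - 8/(-3 + 2*(-3))*11) = -3 + (-6 - 8/(-3 - 6)*11) = -3 + (-6 - 8/(-9)*11) = -3 + (-6 - 8*(-1/9)*11) = -3 + (-6 + (8/9)*11) = -3 + (-6 + 88/9) = -3 + 34/9 = 7/9 ≈ 0.77778)
-Z = -1*7/9 = -7/9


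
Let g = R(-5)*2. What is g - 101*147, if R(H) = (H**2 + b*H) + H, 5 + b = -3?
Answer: -14727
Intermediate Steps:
b = -8 (b = -5 - 3 = -8)
R(H) = H**2 - 7*H (R(H) = (H**2 - 8*H) + H = H**2 - 7*H)
g = 120 (g = -5*(-7 - 5)*2 = -5*(-12)*2 = 60*2 = 120)
g - 101*147 = 120 - 101*147 = 120 - 14847 = -14727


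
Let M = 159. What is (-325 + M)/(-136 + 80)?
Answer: 83/28 ≈ 2.9643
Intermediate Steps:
(-325 + M)/(-136 + 80) = (-325 + 159)/(-136 + 80) = -166/(-56) = -166*(-1/56) = 83/28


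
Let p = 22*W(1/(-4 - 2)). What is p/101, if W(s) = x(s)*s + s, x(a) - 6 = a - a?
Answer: -77/303 ≈ -0.25413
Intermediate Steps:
x(a) = 6 (x(a) = 6 + (a - a) = 6 + 0 = 6)
W(s) = 7*s (W(s) = 6*s + s = 7*s)
p = -77/3 (p = 22*(7/(-4 - 2)) = 22*(7/(-6)) = 22*(7*(-1/6)) = 22*(-7/6) = -77/3 ≈ -25.667)
p/101 = -77/3/101 = -77/3*1/101 = -77/303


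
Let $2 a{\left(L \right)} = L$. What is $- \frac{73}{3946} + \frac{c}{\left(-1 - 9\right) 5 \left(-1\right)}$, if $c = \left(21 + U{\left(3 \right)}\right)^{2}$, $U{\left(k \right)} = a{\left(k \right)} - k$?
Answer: $\frac{2993633}{394600} \approx 7.5865$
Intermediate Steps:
$a{\left(L \right)} = \frac{L}{2}$
$U{\left(k \right)} = - \frac{k}{2}$ ($U{\left(k \right)} = \frac{k}{2} - k = - \frac{k}{2}$)
$c = \frac{1521}{4}$ ($c = \left(21 - \frac{3}{2}\right)^{2} = \left(\frac{39}{2}\right)^{2} = \frac{1521}{4} \approx 380.25$)
$- \frac{73}{3946} + \frac{c}{\left(-1 - 9\right) 5 \left(-1\right)} = - \frac{73}{3946} + \frac{1521}{4 \left(-1 - 9\right) 5 \left(-1\right)} = \left(-73\right) \frac{1}{3946} + \frac{1521}{4 \left(\left(-10\right) \left(-5\right)\right)} = - \frac{73}{3946} + \frac{1521}{4 \cdot 50} = - \frac{73}{3946} + \frac{1521}{4} \cdot \frac{1}{50} = - \frac{73}{3946} + \frac{1521}{200} = \frac{2993633}{394600}$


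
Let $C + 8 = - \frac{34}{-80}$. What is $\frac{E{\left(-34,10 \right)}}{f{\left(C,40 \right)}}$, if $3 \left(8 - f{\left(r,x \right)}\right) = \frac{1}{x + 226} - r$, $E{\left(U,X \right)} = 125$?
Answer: $\frac{1995000}{87361} \approx 22.836$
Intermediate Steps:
$C = - \frac{303}{40}$ ($C = -8 - \frac{34}{-80} = -8 - - \frac{17}{40} = -8 + \frac{17}{40} = - \frac{303}{40} \approx -7.575$)
$f{\left(r,x \right)} = 8 - \frac{1}{3 \left(226 + x\right)} + \frac{r}{3}$ ($f{\left(r,x \right)} = 8 - \frac{\frac{1}{x + 226} - r}{3} = 8 - \frac{\frac{1}{226 + x} - r}{3} = 8 + \left(- \frac{1}{3 \left(226 + x\right)} + \frac{r}{3}\right) = 8 - \frac{1}{3 \left(226 + x\right)} + \frac{r}{3}$)
$\frac{E{\left(-34,10 \right)}}{f{\left(C,40 \right)}} = \frac{125}{\frac{1}{3} \frac{1}{226 + 40} \left(5423 + 24 \cdot 40 + 226 \left(- \frac{303}{40}\right) - 303\right)} = \frac{125}{\frac{1}{3} \cdot \frac{1}{266} \left(5423 + 960 - \frac{34239}{20} - 303\right)} = \frac{125}{\frac{1}{3} \cdot \frac{1}{266} \cdot \frac{87361}{20}} = \frac{125}{\frac{87361}{15960}} = 125 \cdot \frac{15960}{87361} = \frac{1995000}{87361}$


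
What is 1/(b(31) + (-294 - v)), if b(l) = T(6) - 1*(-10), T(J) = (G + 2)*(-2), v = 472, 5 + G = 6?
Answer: -1/762 ≈ -0.0013123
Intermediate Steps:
G = 1 (G = -5 + 6 = 1)
T(J) = -6 (T(J) = (1 + 2)*(-2) = 3*(-2) = -6)
b(l) = 4 (b(l) = -6 - 1*(-10) = -6 + 10 = 4)
1/(b(31) + (-294 - v)) = 1/(4 + (-294 - 1*472)) = 1/(4 + (-294 - 472)) = 1/(4 - 766) = 1/(-762) = -1/762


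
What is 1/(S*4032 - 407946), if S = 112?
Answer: 1/43638 ≈ 2.2916e-5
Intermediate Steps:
1/(S*4032 - 407946) = 1/(112*4032 - 407946) = 1/(451584 - 407946) = 1/43638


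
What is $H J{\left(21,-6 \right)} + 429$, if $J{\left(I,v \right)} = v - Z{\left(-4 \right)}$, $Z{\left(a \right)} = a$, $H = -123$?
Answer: $675$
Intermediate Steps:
$J{\left(I,v \right)} = 4 + v$ ($J{\left(I,v \right)} = v - -4 = v + 4 = 4 + v$)
$H J{\left(21,-6 \right)} + 429 = - 123 \left(4 - 6\right) + 429 = \left(-123\right) \left(-2\right) + 429 = 246 + 429 = 675$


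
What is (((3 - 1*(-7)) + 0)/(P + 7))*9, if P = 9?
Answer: 45/8 ≈ 5.6250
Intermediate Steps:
(((3 - 1*(-7)) + 0)/(P + 7))*9 = (((3 - 1*(-7)) + 0)/(9 + 7))*9 = (((3 + 7) + 0)/16)*9 = ((10 + 0)*(1/16))*9 = (10*(1/16))*9 = (5/8)*9 = 45/8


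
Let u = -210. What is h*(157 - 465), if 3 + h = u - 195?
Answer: 125664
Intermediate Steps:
h = -408 (h = -3 + (-210 - 195) = -3 - 405 = -408)
h*(157 - 465) = -408*(157 - 465) = -408*(-308) = 125664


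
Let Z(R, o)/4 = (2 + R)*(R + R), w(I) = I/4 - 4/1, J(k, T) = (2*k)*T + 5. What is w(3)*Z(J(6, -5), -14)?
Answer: -75790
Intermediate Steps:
J(k, T) = 5 + 2*T*k (J(k, T) = 2*T*k + 5 = 5 + 2*T*k)
w(I) = -4 + I/4 (w(I) = I*(1/4) - 4*1 = I/4 - 4 = -4 + I/4)
Z(R, o) = 8*R*(2 + R) (Z(R, o) = 4*((2 + R)*(R + R)) = 4*((2 + R)*(2*R)) = 4*(2*R*(2 + R)) = 8*R*(2 + R))
w(3)*Z(J(6, -5), -14) = (-4 + (1/4)*3)*(8*(5 + 2*(-5)*6)*(2 + (5 + 2*(-5)*6))) = (-4 + 3/4)*(8*(5 - 60)*(2 + (5 - 60))) = -26*(-55)*(2 - 55) = -26*(-55)*(-53) = -13/4*23320 = -75790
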